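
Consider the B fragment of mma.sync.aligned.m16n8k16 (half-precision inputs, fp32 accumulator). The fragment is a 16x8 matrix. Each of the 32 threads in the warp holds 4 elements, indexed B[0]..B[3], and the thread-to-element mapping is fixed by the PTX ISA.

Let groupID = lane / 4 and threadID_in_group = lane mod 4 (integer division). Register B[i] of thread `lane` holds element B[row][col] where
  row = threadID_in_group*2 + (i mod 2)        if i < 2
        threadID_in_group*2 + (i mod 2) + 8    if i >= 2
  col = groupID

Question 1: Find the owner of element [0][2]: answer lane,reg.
c=2->g=2  r=0->rb=0,t=0,b0=0
L=2*4+0=8  i=0*2+0=0

8,0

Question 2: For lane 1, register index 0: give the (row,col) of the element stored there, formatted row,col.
1: g=0,t=1
[0] (1*2+0+0,0) = (2,0)

2,0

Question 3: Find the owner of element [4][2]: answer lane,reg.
10,0

c:2=>grp=2  r:4=>rB=0,tig=2,lo=0
L=2*4+2=10  i=0*2+0=0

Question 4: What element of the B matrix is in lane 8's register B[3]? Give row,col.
L=8->gid=8>>2=2, tid=8&3=0
[3]->row 0·2+1+8=9  col gid=2

9,2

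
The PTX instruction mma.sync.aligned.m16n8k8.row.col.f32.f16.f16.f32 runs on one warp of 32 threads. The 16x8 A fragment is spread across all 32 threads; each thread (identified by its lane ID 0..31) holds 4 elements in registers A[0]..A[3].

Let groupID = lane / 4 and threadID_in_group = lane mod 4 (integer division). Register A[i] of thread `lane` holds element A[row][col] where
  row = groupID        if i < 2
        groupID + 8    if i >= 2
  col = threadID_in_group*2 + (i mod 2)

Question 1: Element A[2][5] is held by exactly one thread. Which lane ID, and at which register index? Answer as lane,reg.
10,1

r=2->g=2,rb=0  c=5->t=2,b0=1
L=2*4+2=10  i=0*2+1=1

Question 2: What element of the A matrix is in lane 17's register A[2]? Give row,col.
lane 17: G=4 (17/4), T=1 (17%4)
i=2: r=4+8=12, c=1*2+0=2

12,2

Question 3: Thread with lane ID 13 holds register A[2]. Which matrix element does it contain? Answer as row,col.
13: g=3,t=1
[2] (3+8,1*2+0) = (11,2)

11,2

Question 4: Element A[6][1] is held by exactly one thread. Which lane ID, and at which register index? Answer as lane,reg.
r:6=>grp=6,rB=0  c:1=>tig=0,lo=1
L=6*4+0=24  i=0*2+1=1

24,1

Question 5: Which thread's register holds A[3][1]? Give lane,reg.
r=3->g=3,rb=0  c=1->t=0,b0=1
L=3*4+0=12  i=0*2+1=1

12,1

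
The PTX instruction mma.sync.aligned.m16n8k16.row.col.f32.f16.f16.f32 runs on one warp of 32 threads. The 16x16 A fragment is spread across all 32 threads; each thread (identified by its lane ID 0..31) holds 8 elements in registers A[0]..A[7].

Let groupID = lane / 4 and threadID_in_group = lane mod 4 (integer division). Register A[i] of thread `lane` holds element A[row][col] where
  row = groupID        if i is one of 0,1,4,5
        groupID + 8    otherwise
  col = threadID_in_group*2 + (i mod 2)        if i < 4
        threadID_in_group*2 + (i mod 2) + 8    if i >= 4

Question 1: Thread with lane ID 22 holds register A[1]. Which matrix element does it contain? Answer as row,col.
lane 22: gid=5 (22/4), tid=2 (22%4)
i=1: r=5+0=5, c=2*2+1+0=5

5,5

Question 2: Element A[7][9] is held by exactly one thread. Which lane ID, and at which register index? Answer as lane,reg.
r=7⇒gr=7,Rb=0  c=9⇒Cb=1,th=0,odd=1
L=7*4+0=28  i=1*4+0*2+1=5

28,5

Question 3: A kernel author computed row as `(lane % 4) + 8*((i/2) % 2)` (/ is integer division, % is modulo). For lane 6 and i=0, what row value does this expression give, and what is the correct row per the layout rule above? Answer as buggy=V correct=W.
`(lane % 4) + 8*((i/2) % 2)`[6,0]->2
L=6->g=6>>2=1, t=6&3=2
[0]->row 1+0=1  col 2·2+0+0=4
row: 2 vs 1

buggy=2 correct=1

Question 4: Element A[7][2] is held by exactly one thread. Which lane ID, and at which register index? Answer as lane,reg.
r=7→G=7,rhi=0  c=2→chi=0,T=1,p=0
L=7*4+1=29  i=0*4+0*2+0=0

29,0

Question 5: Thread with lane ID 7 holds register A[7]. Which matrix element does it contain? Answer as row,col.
9,15

L=7->g=7>>2=1, t=7&3=3
[7]->row 1+8=9  col 3·2+1+8=15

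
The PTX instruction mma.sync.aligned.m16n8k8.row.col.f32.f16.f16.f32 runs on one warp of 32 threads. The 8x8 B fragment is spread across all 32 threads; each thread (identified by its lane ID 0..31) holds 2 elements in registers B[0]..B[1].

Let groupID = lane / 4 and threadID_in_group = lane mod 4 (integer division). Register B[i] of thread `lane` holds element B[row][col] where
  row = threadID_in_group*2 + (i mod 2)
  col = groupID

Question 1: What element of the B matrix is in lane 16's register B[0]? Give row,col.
0,4

lane 16: gr=4 (16/4), th=0 (16%4)
i=0: r=0*2+0=0, c=gr=4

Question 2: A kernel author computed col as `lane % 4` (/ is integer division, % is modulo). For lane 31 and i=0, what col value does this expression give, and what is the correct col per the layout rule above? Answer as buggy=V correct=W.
buggy=3 correct=7

`lane % 4`[31,0]=>3
lane 31: grp=7 (31/4), tig=3 (31%4)
i=0: r=3*2+0=6, c=grp=7
col: 3 vs 7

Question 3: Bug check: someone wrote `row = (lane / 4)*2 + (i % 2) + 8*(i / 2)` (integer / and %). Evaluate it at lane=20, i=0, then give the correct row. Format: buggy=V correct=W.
buggy=10 correct=0

`(lane / 4)*2 + (i % 2) + 8*(i / 2)`[20,0]=>10
20: grp=5,tig=0
[0] (0*2+0,5) = (0,5)
row: 10 vs 0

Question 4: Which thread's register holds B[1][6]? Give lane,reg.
24,1

c: 6->gid=6  r: 1->tid=0,i&1=1
L=6*4+0=24  i=1=1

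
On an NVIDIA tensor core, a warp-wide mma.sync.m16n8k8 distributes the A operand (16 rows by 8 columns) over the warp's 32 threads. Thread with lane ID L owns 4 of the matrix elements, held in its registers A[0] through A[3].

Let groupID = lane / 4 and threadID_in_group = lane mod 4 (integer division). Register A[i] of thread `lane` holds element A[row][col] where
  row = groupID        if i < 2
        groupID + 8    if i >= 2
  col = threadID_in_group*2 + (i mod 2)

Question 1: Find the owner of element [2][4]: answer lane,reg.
10,0

r=2→G=2,rhi=0  c=4→T=2,p=0
L=2*4+2=10  i=0*2+0=0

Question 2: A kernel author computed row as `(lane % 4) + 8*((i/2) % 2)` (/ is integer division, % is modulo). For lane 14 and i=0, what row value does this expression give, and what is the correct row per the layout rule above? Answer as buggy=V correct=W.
buggy=2 correct=3

`(lane % 4) + 8*((i/2) % 2)`[14,0]->2
14: gid=3,tid=2
[0] (3+0,2*2+0) = (3,4)
row: 2 vs 3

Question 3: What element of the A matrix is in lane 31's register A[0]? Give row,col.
7,6

lane 31->31/4=7, 31 mod 4=3
i=0  r:7+0->7  c:2·3+0->6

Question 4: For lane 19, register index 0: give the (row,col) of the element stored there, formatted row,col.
4,6

L=19->g=19>>2=4, t=19&3=3
[0]->row 4+0=4  col 3·2+0=6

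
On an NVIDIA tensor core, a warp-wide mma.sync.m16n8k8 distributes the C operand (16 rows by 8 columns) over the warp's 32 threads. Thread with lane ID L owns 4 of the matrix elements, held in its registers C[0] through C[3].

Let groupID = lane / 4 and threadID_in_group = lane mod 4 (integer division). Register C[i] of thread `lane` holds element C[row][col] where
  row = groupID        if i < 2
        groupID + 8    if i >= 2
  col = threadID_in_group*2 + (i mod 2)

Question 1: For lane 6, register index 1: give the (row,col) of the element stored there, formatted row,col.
1,5

L=6->g=6>>2=1, t=6&3=2
[1]->row 1+0=1  col 2·2+1=5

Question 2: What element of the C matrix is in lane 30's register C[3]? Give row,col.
30: gid=7,tid=2
[3] (7+8,2*2+1) = (15,5)

15,5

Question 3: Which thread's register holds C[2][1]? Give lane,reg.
8,1

r=2->g=2,rb=0  c=1->t=0,b0=1
L=2*4+0=8  i=0*2+1=1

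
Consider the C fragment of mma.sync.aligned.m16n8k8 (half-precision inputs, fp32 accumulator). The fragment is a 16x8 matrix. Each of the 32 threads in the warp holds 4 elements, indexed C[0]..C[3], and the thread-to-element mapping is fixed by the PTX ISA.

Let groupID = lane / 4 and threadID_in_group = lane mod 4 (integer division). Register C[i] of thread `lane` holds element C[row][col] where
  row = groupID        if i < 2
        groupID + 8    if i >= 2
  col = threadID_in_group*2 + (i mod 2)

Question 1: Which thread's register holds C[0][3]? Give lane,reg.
1,1

r:0=>grp=0,rB=0  c:3=>tig=1,lo=1
L=0*4+1=1  i=0*2+1=1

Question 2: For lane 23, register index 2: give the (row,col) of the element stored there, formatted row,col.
13,6

L=23->g=23>>2=5, t=23&3=3
[2]->row 5+8=13  col 3·2+0=6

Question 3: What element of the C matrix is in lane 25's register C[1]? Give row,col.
25: grp=6,tig=1
[1] (6+0,1*2+1) = (6,3)

6,3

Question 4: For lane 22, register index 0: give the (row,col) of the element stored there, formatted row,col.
22: gid=5,tid=2
[0] (5+0,2*2+0) = (5,4)

5,4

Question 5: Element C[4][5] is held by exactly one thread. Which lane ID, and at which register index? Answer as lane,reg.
r=4⇒gr=4,Rb=0  c=5⇒th=2,odd=1
L=4*4+2=18  i=0*2+1=1

18,1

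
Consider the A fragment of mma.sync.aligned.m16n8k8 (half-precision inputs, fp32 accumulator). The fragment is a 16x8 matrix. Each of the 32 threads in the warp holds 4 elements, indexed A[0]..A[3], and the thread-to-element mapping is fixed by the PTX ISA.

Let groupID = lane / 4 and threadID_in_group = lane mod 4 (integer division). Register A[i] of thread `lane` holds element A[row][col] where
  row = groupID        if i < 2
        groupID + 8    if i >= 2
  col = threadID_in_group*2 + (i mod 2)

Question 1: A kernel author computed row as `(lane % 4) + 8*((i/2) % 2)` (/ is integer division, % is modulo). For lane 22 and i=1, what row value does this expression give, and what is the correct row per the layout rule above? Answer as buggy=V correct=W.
buggy=2 correct=5

`(lane % 4) + 8*((i/2) % 2)`[22,1]->2
22: g=5,t=2
[1] (5+0,2*2+1) = (5,5)
row: 2 vs 5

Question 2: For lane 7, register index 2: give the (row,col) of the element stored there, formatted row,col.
L=7->gid=7>>2=1, tid=7&3=3
[2]->row 1+8=9  col 3·2+0=6

9,6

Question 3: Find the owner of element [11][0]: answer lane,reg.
r=11→G=3,rhi=1  c=0→T=0,p=0
L=3*4+0=12  i=1*2+0=2

12,2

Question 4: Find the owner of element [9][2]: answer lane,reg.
5,2

r: 9->gid=1,r8=1  c: 2->tid=1,i&1=0
L=1*4+1=5  i=1*2+0=2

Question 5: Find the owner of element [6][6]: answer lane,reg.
r:6=>grp=6,rB=0  c:6=>tig=3,lo=0
L=6*4+3=27  i=0*2+0=0

27,0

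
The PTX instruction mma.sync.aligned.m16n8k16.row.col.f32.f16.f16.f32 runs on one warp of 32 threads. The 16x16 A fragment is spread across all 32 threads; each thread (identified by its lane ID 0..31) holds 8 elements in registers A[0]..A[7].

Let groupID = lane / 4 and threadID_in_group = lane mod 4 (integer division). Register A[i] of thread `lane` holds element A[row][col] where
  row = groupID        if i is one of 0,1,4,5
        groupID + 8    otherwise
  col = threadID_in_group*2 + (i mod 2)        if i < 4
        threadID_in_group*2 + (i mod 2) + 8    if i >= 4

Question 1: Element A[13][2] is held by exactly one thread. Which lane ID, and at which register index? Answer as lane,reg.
r=13→G=5,rhi=1  c=2→chi=0,T=1,p=0
L=5*4+1=21  i=0*4+1*2+0=2

21,2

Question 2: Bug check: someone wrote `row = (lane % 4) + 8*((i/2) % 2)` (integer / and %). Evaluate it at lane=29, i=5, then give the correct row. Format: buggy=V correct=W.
`(lane % 4) + 8*((i/2) % 2)`[29,5]->1
lane 29->29/4=7, 29 mod 4=1
i=5  r:7+0->7  c:2·1+1+8->11
row: 1 vs 7

buggy=1 correct=7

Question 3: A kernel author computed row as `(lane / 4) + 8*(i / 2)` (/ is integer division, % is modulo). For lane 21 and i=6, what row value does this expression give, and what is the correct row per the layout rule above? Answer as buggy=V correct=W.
`(lane / 4) + 8*(i / 2)`[21,6]->29
lane 21: gid=5 (21/4), tid=1 (21%4)
i=6: r=5+8=13, c=1*2+0+8=10
row: 29 vs 13

buggy=29 correct=13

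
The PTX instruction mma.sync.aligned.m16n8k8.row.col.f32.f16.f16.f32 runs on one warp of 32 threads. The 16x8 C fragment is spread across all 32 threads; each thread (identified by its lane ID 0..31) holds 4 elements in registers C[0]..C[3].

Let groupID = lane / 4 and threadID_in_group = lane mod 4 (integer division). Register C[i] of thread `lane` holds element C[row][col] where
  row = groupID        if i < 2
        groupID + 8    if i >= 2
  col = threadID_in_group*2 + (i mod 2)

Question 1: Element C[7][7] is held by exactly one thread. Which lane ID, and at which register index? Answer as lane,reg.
r:7=>grp=7,rB=0  c:7=>tig=3,lo=1
L=7*4+3=31  i=0*2+1=1

31,1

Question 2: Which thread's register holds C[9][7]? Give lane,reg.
7,3

r: 9->gid=1,r8=1  c: 7->tid=3,i&1=1
L=1*4+3=7  i=1*2+1=3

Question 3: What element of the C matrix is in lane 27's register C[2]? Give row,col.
14,6

27: G=6,T=3
[2] (6+8,3*2+0) = (14,6)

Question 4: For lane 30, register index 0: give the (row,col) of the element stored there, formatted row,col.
lane 30=>30/4=7, 30 mod 4=2
i=0  r:7+0=>7  c:2·2+0=>4

7,4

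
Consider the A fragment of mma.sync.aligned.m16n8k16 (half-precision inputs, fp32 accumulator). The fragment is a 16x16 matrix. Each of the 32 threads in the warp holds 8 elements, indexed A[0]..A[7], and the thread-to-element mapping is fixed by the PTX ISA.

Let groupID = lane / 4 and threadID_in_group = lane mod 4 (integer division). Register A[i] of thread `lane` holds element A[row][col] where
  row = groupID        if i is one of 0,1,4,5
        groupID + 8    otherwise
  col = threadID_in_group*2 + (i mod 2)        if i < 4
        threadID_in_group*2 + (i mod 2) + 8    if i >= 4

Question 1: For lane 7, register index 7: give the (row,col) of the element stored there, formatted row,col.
9,15

lane 7: gid=1 (7/4), tid=3 (7%4)
i=7: r=1+8=9, c=3*2+1+8=15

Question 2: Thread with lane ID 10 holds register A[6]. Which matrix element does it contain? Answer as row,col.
10,12

L=10->g=10>>2=2, t=10&3=2
[6]->row 2+8=10  col 2·2+0+8=12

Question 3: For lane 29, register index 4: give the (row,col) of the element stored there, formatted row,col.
lane 29: gr=7 (29/4), th=1 (29%4)
i=4: r=7+0=7, c=1*2+0+8=10

7,10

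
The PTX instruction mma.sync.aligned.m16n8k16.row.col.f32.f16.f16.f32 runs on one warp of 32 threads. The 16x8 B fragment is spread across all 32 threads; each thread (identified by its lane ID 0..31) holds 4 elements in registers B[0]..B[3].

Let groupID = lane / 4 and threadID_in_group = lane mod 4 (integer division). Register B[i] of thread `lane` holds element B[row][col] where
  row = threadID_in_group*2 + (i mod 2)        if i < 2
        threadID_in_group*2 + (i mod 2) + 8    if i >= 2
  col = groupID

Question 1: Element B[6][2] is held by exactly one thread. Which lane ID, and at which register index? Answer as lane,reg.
11,0

c=2→G=2  r=6→rhi=0,T=3,p=0
L=2*4+3=11  i=0*2+0=0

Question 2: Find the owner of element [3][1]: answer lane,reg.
5,1

c:1=>grp=1  r:3=>rB=0,tig=1,lo=1
L=1*4+1=5  i=0*2+1=1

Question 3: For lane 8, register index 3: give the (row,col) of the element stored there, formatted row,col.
9,2

lane 8: grp=2 (8/4), tig=0 (8%4)
i=3: r=0*2+1+8=9, c=grp=2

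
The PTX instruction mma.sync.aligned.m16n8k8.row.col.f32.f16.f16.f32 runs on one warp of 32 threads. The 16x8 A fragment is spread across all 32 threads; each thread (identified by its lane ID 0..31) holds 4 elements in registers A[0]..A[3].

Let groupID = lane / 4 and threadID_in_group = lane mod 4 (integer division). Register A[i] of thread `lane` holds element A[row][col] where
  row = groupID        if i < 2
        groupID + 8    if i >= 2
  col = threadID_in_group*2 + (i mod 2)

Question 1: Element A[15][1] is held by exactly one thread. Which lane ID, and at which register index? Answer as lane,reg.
28,3

r=15->g=7,rb=1  c=1->t=0,b0=1
L=7*4+0=28  i=1*2+1=3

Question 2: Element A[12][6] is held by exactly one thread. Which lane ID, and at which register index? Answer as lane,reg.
19,2

r:12=>grp=4,rB=1  c:6=>tig=3,lo=0
L=4*4+3=19  i=1*2+0=2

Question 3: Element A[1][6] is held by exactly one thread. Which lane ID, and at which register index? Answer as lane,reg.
7,0

r=1->g=1,rb=0  c=6->t=3,b0=0
L=1*4+3=7  i=0*2+0=0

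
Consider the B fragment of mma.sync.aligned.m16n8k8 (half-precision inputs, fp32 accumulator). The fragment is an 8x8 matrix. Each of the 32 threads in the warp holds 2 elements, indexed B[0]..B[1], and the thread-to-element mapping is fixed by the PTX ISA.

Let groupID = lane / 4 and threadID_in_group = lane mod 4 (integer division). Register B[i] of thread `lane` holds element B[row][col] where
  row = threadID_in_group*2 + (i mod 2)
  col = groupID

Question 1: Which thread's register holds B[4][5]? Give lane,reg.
22,0

c:5=>grp=5  r:4=>tig=2,lo=0
L=5*4+2=22  i=0=0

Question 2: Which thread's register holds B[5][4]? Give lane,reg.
18,1

c=4->g=4  r=5->t=2,b0=1
L=4*4+2=18  i=1=1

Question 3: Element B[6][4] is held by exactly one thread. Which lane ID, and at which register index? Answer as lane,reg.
19,0

c:4=>grp=4  r:6=>tig=3,lo=0
L=4*4+3=19  i=0=0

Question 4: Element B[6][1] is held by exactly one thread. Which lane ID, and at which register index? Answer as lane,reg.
c:1=>grp=1  r:6=>tig=3,lo=0
L=1*4+3=7  i=0=0

7,0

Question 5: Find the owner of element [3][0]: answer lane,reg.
c=0→G=0  r=3→T=1,p=1
L=0*4+1=1  i=1=1

1,1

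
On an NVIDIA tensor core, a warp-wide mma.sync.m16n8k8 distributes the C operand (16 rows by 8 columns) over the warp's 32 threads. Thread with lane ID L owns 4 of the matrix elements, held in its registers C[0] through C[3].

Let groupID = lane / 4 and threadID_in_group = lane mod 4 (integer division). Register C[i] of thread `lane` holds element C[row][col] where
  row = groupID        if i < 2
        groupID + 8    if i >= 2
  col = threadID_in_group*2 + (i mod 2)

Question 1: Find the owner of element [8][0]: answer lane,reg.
0,2

r=8->g=0,rb=1  c=0->t=0,b0=0
L=0*4+0=0  i=1*2+0=2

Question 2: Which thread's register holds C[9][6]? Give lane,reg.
7,2

r: 9->gid=1,r8=1  c: 6->tid=3,i&1=0
L=1*4+3=7  i=1*2+0=2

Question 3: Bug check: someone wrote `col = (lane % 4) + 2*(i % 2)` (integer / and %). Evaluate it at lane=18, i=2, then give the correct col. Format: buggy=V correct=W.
buggy=2 correct=4

`(lane % 4) + 2*(i % 2)`[18,2]=>2
lane 18: grp=4 (18/4), tig=2 (18%4)
i=2: r=4+8=12, c=2*2+0=4
col: 2 vs 4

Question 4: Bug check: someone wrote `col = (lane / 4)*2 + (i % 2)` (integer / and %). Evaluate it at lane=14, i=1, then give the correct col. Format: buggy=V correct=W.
buggy=7 correct=5

`(lane / 4)*2 + (i % 2)`[14,1]=>7
14: grp=3,tig=2
[1] (3+0,2*2+1) = (3,5)
col: 7 vs 5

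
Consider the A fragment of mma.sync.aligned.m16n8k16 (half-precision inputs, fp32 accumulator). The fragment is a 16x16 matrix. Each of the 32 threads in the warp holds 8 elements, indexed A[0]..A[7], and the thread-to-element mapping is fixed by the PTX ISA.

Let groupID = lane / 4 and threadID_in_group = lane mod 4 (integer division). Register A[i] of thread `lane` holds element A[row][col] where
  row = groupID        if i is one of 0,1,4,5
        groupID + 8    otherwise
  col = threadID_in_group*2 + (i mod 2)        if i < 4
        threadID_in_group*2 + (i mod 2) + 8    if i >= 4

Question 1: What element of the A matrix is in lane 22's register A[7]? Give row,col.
13,13

lane 22→22/4=5, 22 mod 4=2
i=7  r:5+8→13  c:2·2+1+8→13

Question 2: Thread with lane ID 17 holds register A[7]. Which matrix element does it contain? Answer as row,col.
17: g=4,t=1
[7] (4+8,1*2+1+8) = (12,11)

12,11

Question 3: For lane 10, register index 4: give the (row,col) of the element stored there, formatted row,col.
2,12

lane 10: grp=2 (10/4), tig=2 (10%4)
i=4: r=2+0=2, c=2*2+0+8=12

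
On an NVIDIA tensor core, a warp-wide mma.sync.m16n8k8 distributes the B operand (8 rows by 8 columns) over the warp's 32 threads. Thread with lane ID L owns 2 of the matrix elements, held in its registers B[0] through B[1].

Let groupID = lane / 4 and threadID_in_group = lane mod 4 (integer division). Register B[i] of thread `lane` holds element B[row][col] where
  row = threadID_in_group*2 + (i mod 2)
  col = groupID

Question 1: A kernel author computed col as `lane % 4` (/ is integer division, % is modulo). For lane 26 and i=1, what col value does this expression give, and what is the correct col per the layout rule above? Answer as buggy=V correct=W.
buggy=2 correct=6

`lane % 4`[26,1]⇒2
lane 26⇒26/4=6, 26 mod 4=2
i=1  r:2·2+1⇒5  c:6
col: 2 vs 6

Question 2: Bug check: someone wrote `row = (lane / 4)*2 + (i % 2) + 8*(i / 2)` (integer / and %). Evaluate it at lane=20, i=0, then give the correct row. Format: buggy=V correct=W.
buggy=10 correct=0

`(lane / 4)*2 + (i % 2) + 8*(i / 2)`[20,0]→10
20: G=5,T=0
[0] (0*2+0,5) = (0,5)
row: 10 vs 0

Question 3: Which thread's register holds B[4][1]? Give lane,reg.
6,0

c=1->g=1  r=4->t=2,b0=0
L=1*4+2=6  i=0=0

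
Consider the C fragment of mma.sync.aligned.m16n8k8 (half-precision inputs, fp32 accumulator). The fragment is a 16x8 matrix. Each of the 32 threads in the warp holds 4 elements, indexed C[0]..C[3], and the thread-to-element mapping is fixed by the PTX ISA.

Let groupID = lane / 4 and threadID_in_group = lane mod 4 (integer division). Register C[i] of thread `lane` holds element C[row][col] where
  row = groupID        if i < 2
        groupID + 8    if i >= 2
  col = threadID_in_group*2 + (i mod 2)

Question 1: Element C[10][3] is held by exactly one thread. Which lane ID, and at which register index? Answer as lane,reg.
r:10=>grp=2,rB=1  c:3=>tig=1,lo=1
L=2*4+1=9  i=1*2+1=3

9,3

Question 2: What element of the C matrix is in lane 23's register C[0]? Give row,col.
L=23->gid=23>>2=5, tid=23&3=3
[0]->row 5+0=5  col 3·2+0=6

5,6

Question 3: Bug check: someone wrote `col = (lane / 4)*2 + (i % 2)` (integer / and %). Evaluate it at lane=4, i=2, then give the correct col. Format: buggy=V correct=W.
buggy=2 correct=0

`(lane / 4)*2 + (i % 2)`[4,2]→2
4: G=1,T=0
[2] (1+8,0*2+0) = (9,0)
col: 2 vs 0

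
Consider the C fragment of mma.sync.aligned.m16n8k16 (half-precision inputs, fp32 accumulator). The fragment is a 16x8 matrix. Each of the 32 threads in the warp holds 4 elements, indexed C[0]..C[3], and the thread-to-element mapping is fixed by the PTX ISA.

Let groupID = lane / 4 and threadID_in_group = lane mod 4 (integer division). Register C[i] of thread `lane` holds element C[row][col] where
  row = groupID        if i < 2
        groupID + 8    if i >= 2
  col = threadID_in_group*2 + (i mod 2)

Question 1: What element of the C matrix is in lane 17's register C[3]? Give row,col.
lane 17->17/4=4, 17 mod 4=1
i=3  r:4+8->12  c:2·1+1->3

12,3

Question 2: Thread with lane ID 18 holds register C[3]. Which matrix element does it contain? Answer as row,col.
18: gr=4,th=2
[3] (4+8,2*2+1) = (12,5)

12,5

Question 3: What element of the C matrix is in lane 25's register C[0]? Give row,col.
lane 25: gid=6 (25/4), tid=1 (25%4)
i=0: r=6+0=6, c=1*2+0=2

6,2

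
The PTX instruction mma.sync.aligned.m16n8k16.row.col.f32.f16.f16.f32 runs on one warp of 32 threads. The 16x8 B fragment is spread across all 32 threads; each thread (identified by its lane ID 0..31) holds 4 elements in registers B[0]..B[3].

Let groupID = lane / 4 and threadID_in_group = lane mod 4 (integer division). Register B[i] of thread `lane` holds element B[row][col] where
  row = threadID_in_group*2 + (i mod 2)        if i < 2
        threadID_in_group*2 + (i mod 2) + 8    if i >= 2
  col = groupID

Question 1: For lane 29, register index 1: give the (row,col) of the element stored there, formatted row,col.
3,7

L=29->g=29>>2=7, t=29&3=1
[1]->row 1·2+1+0=3  col g=7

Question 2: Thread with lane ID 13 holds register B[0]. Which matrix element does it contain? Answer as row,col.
lane 13: gr=3 (13/4), th=1 (13%4)
i=0: r=1*2+0+0=2, c=gr=3

2,3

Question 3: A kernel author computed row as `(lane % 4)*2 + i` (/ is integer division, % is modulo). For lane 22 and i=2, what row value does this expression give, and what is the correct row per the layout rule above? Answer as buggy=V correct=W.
buggy=6 correct=12

`(lane % 4)*2 + i`[22,2]=>6
22: grp=5,tig=2
[2] (2*2+0+8,5) = (12,5)
row: 6 vs 12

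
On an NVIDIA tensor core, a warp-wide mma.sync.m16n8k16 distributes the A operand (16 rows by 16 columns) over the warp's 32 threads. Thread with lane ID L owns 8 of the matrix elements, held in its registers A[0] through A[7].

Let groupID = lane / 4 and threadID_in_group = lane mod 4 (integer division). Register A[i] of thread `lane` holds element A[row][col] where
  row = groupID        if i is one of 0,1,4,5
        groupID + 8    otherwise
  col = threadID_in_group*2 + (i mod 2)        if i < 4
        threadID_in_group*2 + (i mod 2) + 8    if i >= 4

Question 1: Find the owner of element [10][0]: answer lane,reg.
r: 10->gid=2,r8=1  c: 0->c8=0,tid=0,i&1=0
L=2*4+0=8  i=0*4+1*2+0=2

8,2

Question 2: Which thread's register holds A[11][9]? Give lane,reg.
r:11=>grp=3,rB=1  c:9=>cB=1,tig=0,lo=1
L=3*4+0=12  i=1*4+1*2+1=7

12,7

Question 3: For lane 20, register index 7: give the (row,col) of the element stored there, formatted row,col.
13,9

lane 20=>20/4=5, 20 mod 4=0
i=7  r:5+8=>13  c:2·0+1+8=>9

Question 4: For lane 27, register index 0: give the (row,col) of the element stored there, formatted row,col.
L=27->gid=27>>2=6, tid=27&3=3
[0]->row 6+0=6  col 3·2+0+0=6

6,6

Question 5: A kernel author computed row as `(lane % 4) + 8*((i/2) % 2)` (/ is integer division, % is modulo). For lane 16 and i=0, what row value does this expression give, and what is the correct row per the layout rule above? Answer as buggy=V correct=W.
buggy=0 correct=4

`(lane % 4) + 8*((i/2) % 2)`[16,0]->0
L=16->gid=16>>2=4, tid=16&3=0
[0]->row 4+0=4  col 0·2+0+0=0
row: 0 vs 4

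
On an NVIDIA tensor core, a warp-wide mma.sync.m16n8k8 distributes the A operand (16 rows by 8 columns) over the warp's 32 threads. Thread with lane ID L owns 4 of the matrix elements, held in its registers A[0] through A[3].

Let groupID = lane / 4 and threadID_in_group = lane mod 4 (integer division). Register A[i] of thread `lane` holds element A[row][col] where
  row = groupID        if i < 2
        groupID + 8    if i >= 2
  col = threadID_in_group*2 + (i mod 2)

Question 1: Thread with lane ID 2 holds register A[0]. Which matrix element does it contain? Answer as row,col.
lane 2->2/4=0, 2 mod 4=2
i=0  r:0+0->0  c:2·2+0->4

0,4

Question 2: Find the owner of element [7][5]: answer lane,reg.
r:7=>grp=7,rB=0  c:5=>tig=2,lo=1
L=7*4+2=30  i=0*2+1=1

30,1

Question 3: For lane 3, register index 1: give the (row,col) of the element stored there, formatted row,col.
0,7

L=3=>grp=3>>2=0, tig=3&3=3
[1]=>row 0+0=0  col 3·2+1=7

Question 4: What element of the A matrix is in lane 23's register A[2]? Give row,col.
L=23->gid=23>>2=5, tid=23&3=3
[2]->row 5+8=13  col 3·2+0=6

13,6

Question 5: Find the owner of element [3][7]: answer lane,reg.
15,1

r=3->g=3,rb=0  c=7->t=3,b0=1
L=3*4+3=15  i=0*2+1=1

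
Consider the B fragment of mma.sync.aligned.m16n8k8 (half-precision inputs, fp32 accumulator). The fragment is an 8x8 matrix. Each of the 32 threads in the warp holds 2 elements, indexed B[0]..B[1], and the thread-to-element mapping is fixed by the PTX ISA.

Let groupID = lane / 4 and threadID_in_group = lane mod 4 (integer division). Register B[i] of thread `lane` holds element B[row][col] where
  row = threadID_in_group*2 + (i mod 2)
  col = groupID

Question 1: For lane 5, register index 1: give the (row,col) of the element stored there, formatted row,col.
3,1

lane 5: gr=1 (5/4), th=1 (5%4)
i=1: r=1*2+1=3, c=gr=1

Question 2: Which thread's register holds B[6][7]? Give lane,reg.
c=7->g=7  r=6->t=3,b0=0
L=7*4+3=31  i=0=0

31,0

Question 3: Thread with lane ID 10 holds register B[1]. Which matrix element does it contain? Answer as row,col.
lane 10: G=2 (10/4), T=2 (10%4)
i=1: r=2*2+1=5, c=G=2

5,2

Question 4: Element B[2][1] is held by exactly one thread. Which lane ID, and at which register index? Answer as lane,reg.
5,0

c=1→G=1  r=2→T=1,p=0
L=1*4+1=5  i=0=0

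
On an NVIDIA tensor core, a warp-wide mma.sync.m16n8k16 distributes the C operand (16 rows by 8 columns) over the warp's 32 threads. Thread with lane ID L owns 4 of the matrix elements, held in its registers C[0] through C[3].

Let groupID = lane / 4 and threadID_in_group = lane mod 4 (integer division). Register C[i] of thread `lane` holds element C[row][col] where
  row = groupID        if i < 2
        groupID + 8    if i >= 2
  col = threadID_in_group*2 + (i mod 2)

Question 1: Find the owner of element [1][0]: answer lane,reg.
4,0

r=1→G=1,rhi=0  c=0→T=0,p=0
L=1*4+0=4  i=0*2+0=0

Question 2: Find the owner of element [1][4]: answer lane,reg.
6,0

r:1=>grp=1,rB=0  c:4=>tig=2,lo=0
L=1*4+2=6  i=0*2+0=0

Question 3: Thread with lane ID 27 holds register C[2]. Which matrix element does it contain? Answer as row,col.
L=27→G=27>>2=6, T=27&3=3
[2]→row 6+8=14  col 3·2+0=6

14,6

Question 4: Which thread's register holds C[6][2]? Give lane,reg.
25,0

r=6->g=6,rb=0  c=2->t=1,b0=0
L=6*4+1=25  i=0*2+0=0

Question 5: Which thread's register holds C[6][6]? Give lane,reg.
r=6->g=6,rb=0  c=6->t=3,b0=0
L=6*4+3=27  i=0*2+0=0

27,0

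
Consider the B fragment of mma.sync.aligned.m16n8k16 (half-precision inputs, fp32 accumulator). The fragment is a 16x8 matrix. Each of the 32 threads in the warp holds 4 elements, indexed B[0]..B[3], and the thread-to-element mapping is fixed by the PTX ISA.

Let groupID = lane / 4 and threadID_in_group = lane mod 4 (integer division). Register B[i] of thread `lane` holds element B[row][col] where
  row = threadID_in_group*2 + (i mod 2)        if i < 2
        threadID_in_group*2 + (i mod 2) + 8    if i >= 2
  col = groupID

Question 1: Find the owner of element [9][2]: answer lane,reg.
c: 2->gid=2  r: 9->r8=1,tid=0,i&1=1
L=2*4+0=8  i=1*2+1=3

8,3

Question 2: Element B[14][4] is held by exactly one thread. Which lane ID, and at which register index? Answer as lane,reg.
19,2

c=4→G=4  r=14→rhi=1,T=3,p=0
L=4*4+3=19  i=1*2+0=2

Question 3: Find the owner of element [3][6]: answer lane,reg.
25,1

c=6->g=6  r=3->rb=0,t=1,b0=1
L=6*4+1=25  i=0*2+1=1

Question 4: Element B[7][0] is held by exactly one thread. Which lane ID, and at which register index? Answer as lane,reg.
3,1

c:0=>grp=0  r:7=>rB=0,tig=3,lo=1
L=0*4+3=3  i=0*2+1=1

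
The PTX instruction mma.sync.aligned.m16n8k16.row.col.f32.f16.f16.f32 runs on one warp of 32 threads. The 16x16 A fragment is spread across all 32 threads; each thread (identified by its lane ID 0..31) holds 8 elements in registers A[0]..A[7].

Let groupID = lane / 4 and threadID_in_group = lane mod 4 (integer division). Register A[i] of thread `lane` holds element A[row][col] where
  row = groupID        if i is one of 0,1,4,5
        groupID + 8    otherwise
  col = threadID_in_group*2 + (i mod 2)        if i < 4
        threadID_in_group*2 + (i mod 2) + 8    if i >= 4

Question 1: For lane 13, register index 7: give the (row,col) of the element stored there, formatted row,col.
11,11

lane 13: gid=3 (13/4), tid=1 (13%4)
i=7: r=3+8=11, c=1*2+1+8=11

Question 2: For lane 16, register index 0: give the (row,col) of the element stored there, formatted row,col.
4,0

lane 16=>16/4=4, 16 mod 4=0
i=0  r:4+0=>4  c:2·0+0+0=>0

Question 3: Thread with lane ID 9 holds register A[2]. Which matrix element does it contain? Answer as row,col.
L=9→G=9>>2=2, T=9&3=1
[2]→row 2+8=10  col 1·2+0+0=2

10,2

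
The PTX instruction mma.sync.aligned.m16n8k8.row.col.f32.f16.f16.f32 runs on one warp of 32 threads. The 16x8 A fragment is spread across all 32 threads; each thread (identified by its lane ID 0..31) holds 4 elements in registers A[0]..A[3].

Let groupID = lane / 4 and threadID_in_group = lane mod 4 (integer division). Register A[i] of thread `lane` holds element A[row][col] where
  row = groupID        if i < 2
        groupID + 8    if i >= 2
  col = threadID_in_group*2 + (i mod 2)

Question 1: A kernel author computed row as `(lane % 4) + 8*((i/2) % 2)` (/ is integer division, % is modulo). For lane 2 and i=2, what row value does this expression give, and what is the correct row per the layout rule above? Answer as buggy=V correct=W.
`(lane % 4) + 8*((i/2) % 2)`[2,2]->10
lane 2->2/4=0, 2 mod 4=2
i=2  r:0+8->8  c:2·2+0->4
row: 10 vs 8

buggy=10 correct=8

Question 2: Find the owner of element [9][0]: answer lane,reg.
r: 9->gid=1,r8=1  c: 0->tid=0,i&1=0
L=1*4+0=4  i=1*2+0=2

4,2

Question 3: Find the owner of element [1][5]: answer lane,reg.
r=1⇒gr=1,Rb=0  c=5⇒th=2,odd=1
L=1*4+2=6  i=0*2+1=1

6,1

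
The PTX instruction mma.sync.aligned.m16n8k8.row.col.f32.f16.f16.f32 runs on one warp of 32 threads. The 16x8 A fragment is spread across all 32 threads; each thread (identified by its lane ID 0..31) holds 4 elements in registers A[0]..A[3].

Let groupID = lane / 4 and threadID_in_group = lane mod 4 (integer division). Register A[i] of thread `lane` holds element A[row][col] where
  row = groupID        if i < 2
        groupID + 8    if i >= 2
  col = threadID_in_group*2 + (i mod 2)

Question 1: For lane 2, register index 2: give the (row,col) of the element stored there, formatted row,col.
8,4

2: g=0,t=2
[2] (0+8,2*2+0) = (8,4)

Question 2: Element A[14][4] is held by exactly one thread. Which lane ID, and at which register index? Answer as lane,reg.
r=14⇒gr=6,Rb=1  c=4⇒th=2,odd=0
L=6*4+2=26  i=1*2+0=2

26,2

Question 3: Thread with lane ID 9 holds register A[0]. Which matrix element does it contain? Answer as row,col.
L=9->g=9>>2=2, t=9&3=1
[0]->row 2+0=2  col 1·2+0=2

2,2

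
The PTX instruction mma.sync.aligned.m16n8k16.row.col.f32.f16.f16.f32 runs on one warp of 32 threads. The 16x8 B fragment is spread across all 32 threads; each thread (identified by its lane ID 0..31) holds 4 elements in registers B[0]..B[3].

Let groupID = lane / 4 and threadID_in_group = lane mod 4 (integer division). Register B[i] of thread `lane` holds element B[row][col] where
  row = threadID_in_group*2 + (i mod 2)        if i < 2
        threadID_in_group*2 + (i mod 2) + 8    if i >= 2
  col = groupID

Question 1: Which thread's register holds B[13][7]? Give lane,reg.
30,3

c=7->g=7  r=13->rb=1,t=2,b0=1
L=7*4+2=30  i=1*2+1=3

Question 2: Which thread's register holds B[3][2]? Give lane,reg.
c=2->g=2  r=3->rb=0,t=1,b0=1
L=2*4+1=9  i=0*2+1=1

9,1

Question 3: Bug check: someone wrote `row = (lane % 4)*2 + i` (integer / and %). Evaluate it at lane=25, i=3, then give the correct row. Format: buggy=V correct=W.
buggy=5 correct=11

`(lane % 4)*2 + i`[25,3]⇒5
L=25⇒gr=25>>2=6, th=25&3=1
[3]⇒row 1·2+1+8=11  col gr=6
row: 5 vs 11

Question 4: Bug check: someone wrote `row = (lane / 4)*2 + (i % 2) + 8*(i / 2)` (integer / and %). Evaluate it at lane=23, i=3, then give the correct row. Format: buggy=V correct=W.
`(lane / 4)*2 + (i % 2) + 8*(i / 2)`[23,3]->19
L=23->g=23>>2=5, t=23&3=3
[3]->row 3·2+1+8=15  col g=5
row: 19 vs 15

buggy=19 correct=15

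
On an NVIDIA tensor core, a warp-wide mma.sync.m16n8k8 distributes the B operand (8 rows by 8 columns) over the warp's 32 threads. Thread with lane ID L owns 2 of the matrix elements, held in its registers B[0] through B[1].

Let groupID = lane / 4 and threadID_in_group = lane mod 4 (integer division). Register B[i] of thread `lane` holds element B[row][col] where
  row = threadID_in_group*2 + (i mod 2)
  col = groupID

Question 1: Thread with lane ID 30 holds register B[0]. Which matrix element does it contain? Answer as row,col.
4,7

L=30=>grp=30>>2=7, tig=30&3=2
[0]=>row 2·2+0=4  col grp=7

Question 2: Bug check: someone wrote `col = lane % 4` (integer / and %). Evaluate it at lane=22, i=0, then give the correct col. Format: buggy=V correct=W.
buggy=2 correct=5

`lane % 4`[22,0]⇒2
lane 22⇒22/4=5, 22 mod 4=2
i=0  r:2·2+0⇒4  c:5
col: 2 vs 5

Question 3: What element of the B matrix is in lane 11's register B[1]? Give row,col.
7,2

lane 11: G=2 (11/4), T=3 (11%4)
i=1: r=3*2+1=7, c=G=2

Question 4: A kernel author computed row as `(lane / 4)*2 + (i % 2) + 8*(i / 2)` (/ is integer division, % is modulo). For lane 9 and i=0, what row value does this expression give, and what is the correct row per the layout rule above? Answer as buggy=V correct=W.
`(lane / 4)*2 + (i % 2) + 8*(i / 2)`[9,0]->4
lane 9->9/4=2, 9 mod 4=1
i=0  r:2·1+0->2  c:2
row: 4 vs 2

buggy=4 correct=2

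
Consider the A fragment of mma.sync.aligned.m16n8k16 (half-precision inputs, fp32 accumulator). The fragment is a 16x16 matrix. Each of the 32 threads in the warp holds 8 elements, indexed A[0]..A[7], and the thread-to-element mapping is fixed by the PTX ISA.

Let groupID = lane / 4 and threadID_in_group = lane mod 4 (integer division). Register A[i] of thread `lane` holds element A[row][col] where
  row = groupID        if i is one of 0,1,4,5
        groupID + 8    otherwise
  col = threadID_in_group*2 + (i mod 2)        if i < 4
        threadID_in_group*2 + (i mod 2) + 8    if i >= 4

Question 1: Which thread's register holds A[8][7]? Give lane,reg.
3,3

r=8→G=0,rhi=1  c=7→chi=0,T=3,p=1
L=0*4+3=3  i=0*4+1*2+1=3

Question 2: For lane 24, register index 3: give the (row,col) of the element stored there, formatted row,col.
14,1

lane 24: gid=6 (24/4), tid=0 (24%4)
i=3: r=6+8=14, c=0*2+1+0=1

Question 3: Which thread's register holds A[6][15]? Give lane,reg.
27,5

r=6⇒gr=6,Rb=0  c=15⇒Cb=1,th=3,odd=1
L=6*4+3=27  i=1*4+0*2+1=5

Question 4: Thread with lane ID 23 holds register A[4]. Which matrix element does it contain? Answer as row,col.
lane 23: G=5 (23/4), T=3 (23%4)
i=4: r=5+0=5, c=3*2+0+8=14

5,14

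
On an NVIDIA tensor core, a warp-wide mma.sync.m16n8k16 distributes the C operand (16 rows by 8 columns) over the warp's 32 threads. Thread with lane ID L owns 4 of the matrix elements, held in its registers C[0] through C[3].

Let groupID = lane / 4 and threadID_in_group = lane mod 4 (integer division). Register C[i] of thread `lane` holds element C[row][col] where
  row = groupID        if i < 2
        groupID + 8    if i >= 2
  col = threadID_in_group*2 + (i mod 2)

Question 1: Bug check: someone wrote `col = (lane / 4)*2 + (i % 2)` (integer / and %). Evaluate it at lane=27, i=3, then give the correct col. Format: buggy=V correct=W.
`(lane / 4)*2 + (i % 2)`[27,3]->13
27: g=6,t=3
[3] (6+8,3*2+1) = (14,7)
col: 13 vs 7

buggy=13 correct=7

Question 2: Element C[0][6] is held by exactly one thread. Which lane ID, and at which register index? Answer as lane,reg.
3,0

r:0=>grp=0,rB=0  c:6=>tig=3,lo=0
L=0*4+3=3  i=0*2+0=0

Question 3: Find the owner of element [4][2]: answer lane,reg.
17,0

r=4->g=4,rb=0  c=2->t=1,b0=0
L=4*4+1=17  i=0*2+0=0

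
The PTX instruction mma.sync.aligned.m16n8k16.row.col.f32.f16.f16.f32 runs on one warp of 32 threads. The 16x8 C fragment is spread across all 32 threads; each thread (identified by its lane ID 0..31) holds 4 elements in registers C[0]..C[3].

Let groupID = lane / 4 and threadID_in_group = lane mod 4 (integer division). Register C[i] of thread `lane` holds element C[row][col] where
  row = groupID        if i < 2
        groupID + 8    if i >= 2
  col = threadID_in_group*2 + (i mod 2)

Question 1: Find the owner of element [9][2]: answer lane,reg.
r:9=>grp=1,rB=1  c:2=>tig=1,lo=0
L=1*4+1=5  i=1*2+0=2

5,2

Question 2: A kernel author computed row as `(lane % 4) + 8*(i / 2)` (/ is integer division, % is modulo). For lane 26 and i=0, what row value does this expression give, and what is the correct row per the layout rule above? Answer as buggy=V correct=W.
`(lane % 4) + 8*(i / 2)`[26,0]->2
lane 26->26/4=6, 26 mod 4=2
i=0  r:6+0->6  c:2·2+0->4
row: 2 vs 6

buggy=2 correct=6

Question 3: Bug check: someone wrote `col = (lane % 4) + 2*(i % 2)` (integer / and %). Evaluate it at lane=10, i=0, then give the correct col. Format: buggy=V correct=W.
`(lane % 4) + 2*(i % 2)`[10,0]=>2
10: grp=2,tig=2
[0] (2+0,2*2+0) = (2,4)
col: 2 vs 4

buggy=2 correct=4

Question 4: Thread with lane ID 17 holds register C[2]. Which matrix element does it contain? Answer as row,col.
17: G=4,T=1
[2] (4+8,1*2+0) = (12,2)

12,2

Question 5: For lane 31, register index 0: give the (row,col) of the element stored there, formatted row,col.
lane 31->31/4=7, 31 mod 4=3
i=0  r:7+0->7  c:2·3+0->6

7,6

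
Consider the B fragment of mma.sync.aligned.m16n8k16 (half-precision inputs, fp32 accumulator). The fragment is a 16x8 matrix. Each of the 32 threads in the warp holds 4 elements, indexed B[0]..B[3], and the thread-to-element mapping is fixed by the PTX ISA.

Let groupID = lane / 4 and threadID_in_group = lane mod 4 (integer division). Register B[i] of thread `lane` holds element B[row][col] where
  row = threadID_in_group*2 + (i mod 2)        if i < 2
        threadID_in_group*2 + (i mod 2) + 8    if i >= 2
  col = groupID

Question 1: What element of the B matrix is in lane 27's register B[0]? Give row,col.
lane 27->27/4=6, 27 mod 4=3
i=0  r:2·3+0+0->6  c:6

6,6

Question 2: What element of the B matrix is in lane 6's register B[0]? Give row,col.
L=6⇒gr=6>>2=1, th=6&3=2
[0]⇒row 2·2+0+0=4  col gr=1

4,1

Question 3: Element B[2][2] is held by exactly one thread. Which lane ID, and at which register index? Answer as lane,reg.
c=2→G=2  r=2→rhi=0,T=1,p=0
L=2*4+1=9  i=0*2+0=0

9,0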